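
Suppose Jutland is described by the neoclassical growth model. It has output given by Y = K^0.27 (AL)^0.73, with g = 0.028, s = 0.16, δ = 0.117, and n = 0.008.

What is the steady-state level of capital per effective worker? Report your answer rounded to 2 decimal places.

Steady state requires s·f(k) = (n + g + δ)·k, i.e. s·k^α = (n + g + δ)·k.
Rearranging, k^(1−α) = s / (n + g + δ).
k^0.73 = 0.16 / (0.008 + 0.028 + 0.117) = 0.16 / 0.153 = 1.0458
k* = 1.0458^(1/0.73) ≈ 1.0633

k* ≈ 1.06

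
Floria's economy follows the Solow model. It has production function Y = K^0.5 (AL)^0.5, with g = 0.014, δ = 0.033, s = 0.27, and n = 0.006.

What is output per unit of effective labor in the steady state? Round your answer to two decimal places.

y* ≈ 5.09

In steady state, investment equals break-even investment: s·k^α = (n + g + δ)·k.
Dividing both sides by k: k^(1−α) = s / (n + g + δ).
k^0.5 = 0.27 / (0.006 + 0.014 + 0.033) = 0.27 / 0.053 = 5.0943
k* = 5.0943^(1/0.5) ≈ 25.9519
y* = (k*)^α = 25.9519^0.5 ≈ 5.0943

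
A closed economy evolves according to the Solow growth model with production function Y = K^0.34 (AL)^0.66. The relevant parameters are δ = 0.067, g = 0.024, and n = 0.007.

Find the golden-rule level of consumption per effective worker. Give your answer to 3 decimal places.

At the golden rule, f'(k) = n + g + δ, so α·k^(α−1) = n + g + δ and k_gold = (α/(n + g + δ))^(1/(1−α)).
k_gold = (0.34/0.098)^(1/0.66) = 3.4694^1.5152 ≈ 6.5856
c_gold = f(k_gold) − (n + g + δ)·k_gold = 1.8981 − 0.098×6.5856 ≈ 1.2527

c_gold ≈ 1.253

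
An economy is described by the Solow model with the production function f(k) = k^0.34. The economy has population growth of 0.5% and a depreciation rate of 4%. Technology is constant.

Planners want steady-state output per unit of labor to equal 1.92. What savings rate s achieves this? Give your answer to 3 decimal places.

s ≈ 0.160

At the steady state, Δk = 0, so s·k^α = (n + δ)·k.
Since y* = [s/(n + δ)]^(α/(1−α)), we have s/(n + δ) = (y*)^((1−α)/α) = 1.92^1.9412 = 3.5477.
Therefore s = 3.5477 × (n + δ) = 3.5477 × 0.045 = 0.1596.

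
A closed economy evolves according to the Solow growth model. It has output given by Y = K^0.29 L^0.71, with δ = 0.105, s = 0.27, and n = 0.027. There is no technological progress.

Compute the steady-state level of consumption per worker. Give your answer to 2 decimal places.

c* ≈ 0.98

In steady state, investment equals break-even investment: s·k^α = (n + δ)·k.
Rearranging, k^(1−α) = s / (n + δ).
k^0.71 = 0.27 / (0.027 + 0.105) = 0.27 / 0.132 = 2.0455
k* = 2.0455^(1/0.71) ≈ 2.7400
y* = (k*)^α = 2.7400^0.29 ≈ 1.3395
c* = (1 − s)·y* = (1 − 0.27) × 1.3395 ≈ 0.9778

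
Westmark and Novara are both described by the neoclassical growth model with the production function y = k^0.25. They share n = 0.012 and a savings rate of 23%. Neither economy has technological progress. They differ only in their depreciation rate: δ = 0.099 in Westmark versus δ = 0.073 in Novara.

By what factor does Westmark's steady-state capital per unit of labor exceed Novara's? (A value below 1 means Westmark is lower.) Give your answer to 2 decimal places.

ratio ≈ 0.70

Steady-state k* = [s/(n + δ)]^(1/(1−α)), so the ratio is [ (s_W/(n + δ)_W) / (s_N/(n + δ)_N) ]^1.3333.
s_W/(n + δ)_W = 0.23/0.111 = 2.0721; s_N/(n + δ)_N = 0.23/0.085 = 2.7059.
Ratio = (2.0721/2.7059)^1.3333 = 0.7658^1.3333 ≈ 0.7006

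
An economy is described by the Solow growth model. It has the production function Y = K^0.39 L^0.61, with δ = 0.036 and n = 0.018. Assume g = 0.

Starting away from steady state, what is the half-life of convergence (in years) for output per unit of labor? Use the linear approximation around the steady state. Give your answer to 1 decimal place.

Near the steady state the convergence rate is λ = (1 − α)(n + δ).
λ = (1 − 0.39) × 0.054 = 0.61 × 0.054 = 0.03294
Half-life = ln 2 / λ = 0.6931 / 0.03294 ≈ 21.04 years

about 21.0 years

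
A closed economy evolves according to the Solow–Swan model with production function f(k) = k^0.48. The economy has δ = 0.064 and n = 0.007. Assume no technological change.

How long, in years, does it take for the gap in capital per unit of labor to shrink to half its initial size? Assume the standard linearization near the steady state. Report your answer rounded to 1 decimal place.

t_½ ≈ 18.8 years

Near the steady state the convergence rate is λ = (1 − α)(n + δ).
λ = (1 − 0.48) × 0.071 = 0.52 × 0.071 = 0.03692
Half-life = ln 2 / λ = 0.6931 / 0.03692 ≈ 18.77 years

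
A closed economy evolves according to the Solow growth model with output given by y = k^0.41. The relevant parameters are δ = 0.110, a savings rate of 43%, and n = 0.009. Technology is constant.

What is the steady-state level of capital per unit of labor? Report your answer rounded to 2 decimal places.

k* ≈ 8.82

Steady state requires s·f(k) = (n + δ)·k, i.e. s·k^α = (n + δ)·k.
Rearranging, k^(1−α) = s / (n + δ).
k^0.59 = 0.43 / (0.009 + 0.110) = 0.43 / 0.119 = 3.6134
k* = 3.6134^(1/0.59) ≈ 8.8231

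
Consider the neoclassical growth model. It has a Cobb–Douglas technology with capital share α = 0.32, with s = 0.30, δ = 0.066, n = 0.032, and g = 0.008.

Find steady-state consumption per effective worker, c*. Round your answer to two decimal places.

At the steady state, Δk = 0, so s·k^α = (n + g + δ)·k.
Dividing both sides by k: k^(1−α) = s / (n + g + δ).
k^0.68 = 0.30 / (0.032 + 0.008 + 0.066) = 0.30 / 0.106 = 2.8302
k* = 2.8302^(1/0.68) ≈ 4.6178
y* = (k*)^α = 4.6178^0.32 ≈ 1.6316
c* = (1 − s)·y* = (1 − 0.30) × 1.6316 ≈ 1.1421

c* = 1.14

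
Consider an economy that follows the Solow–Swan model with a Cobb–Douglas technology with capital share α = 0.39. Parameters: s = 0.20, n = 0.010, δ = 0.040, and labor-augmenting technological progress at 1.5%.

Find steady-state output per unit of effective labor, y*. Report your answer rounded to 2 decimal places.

y* ≈ 2.05

Steady state requires s·f(k) = (n + g + δ)·k, i.e. s·k^α = (n + g + δ)·k.
Rearranging, k^(1−α) = s / (n + g + δ).
k^0.61 = 0.20 / (0.010 + 0.015 + 0.040) = 0.20 / 0.065 = 3.0769
k* = 3.0769^(1/0.61) ≈ 6.3123
y* = (k*)^α = 6.3123^0.39 ≈ 2.0515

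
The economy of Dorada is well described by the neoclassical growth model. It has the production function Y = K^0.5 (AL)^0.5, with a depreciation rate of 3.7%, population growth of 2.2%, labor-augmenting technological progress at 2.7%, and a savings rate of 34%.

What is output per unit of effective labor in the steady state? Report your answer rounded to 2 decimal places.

Steady state requires s·f(k) = (n + g + δ)·k, i.e. s·k^α = (n + g + δ)·k.
Rearranging, k^(1−α) = s / (n + g + δ).
k^0.5 = 0.34 / (0.022 + 0.027 + 0.037) = 0.34 / 0.086 = 3.9535
k* = 3.9535^(1/0.5) ≈ 15.6302
y* = (k*)^α = 15.6302^0.5 ≈ 3.9535

y* ≈ 3.95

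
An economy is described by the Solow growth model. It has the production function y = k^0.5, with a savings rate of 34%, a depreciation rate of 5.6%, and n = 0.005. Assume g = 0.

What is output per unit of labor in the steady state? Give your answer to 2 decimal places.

y* = 5.57

At the steady state, Δk = 0, so s·k^α = (n + δ)·k.
Rearranging, k^(1−α) = s / (n + δ).
k^0.5 = 0.34 / (0.005 + 0.056) = 0.34 / 0.061 = 5.5738
k* = 5.5738^(1/0.5) ≈ 31.0672
y* = (k*)^α = 31.0672^0.5 ≈ 5.5738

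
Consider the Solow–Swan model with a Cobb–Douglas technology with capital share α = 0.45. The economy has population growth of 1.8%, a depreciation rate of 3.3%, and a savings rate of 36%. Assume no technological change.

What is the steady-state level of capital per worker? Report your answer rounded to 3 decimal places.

Steady state requires s·f(k) = (n + δ)·k, i.e. s·k^α = (n + δ)·k.
Rearranging, k^(1−α) = s / (n + δ).
k^0.55 = 0.36 / (0.018 + 0.033) = 0.36 / 0.051 = 7.0588
k* = 7.0588^(1/0.55) ≈ 34.9259

k* ≈ 34.926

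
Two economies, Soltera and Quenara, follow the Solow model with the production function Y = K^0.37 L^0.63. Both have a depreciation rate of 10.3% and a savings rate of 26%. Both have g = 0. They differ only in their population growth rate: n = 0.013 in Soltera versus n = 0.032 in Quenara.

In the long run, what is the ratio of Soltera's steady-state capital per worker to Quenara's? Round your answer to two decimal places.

Steady-state k* = [s/(n + δ)]^(1/(1−α)), so the ratio is [ (s_S/(n + δ)_S) / (s_Q/(n + δ)_Q) ]^1.5873.
s_S/(n + δ)_S = 0.26/0.116 = 2.2414; s_Q/(n + δ)_Q = 0.26/0.135 = 1.9259.
Ratio = (2.2414/1.9259)^1.5873 = 1.1638^1.5873 ≈ 1.2722

ratio ≈ 1.27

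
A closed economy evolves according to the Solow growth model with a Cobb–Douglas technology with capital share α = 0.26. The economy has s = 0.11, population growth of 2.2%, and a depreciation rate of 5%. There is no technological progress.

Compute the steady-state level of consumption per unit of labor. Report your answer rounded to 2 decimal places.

c* ≈ 1.03

In steady state, investment equals break-even investment: s·k^α = (n + δ)·k.
Rearranging, k^(1−α) = s / (n + δ).
k^0.74 = 0.11 / (0.022 + 0.050) = 0.11 / 0.072 = 1.5278
k* = 1.5278^(1/0.74) ≈ 1.7731
y* = (k*)^α = 1.7731^0.26 ≈ 1.1606
c* = (1 − s)·y* = (1 − 0.11) × 1.1606 ≈ 1.0329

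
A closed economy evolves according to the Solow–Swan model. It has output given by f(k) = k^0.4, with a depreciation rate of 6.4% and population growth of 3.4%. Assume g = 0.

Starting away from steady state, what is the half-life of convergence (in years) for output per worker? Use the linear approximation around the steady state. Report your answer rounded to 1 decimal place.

Near the steady state the convergence rate is λ = (1 − α)(n + δ).
λ = (1 − 0.4) × 0.098 = 0.6 × 0.098 = 0.0588
Half-life = ln 2 / λ = 0.6931 / 0.0588 ≈ 11.79 years

t_½ ≈ 11.8 years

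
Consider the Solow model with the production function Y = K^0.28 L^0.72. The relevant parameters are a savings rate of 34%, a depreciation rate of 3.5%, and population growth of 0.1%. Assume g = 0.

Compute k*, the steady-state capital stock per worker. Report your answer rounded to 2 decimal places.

k* ≈ 22.62

At the steady state, Δk = 0, so s·k^α = (n + δ)·k.
Rearranging, k^(1−α) = s / (n + δ).
k^0.72 = 0.34 / (0.001 + 0.035) = 0.34 / 0.036 = 9.4444
k* = 9.4444^(1/0.72) ≈ 22.6156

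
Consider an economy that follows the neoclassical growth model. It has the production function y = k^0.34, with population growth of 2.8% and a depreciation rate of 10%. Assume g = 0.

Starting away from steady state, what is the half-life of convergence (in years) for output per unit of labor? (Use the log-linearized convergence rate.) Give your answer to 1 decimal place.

Near the steady state the convergence rate is λ = (1 − α)(n + δ).
λ = (1 − 0.34) × 0.128 = 0.66 × 0.128 = 0.08448
Half-life = ln 2 / λ = 0.6931 / 0.08448 ≈ 8.20 years

half-life ≈ 8.2 years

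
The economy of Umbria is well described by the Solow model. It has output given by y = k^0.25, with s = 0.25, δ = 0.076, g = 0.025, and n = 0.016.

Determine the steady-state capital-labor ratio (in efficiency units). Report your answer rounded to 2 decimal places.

At the steady state, Δk = 0, so s·k^α = (n + g + δ)·k.
Dividing both sides by k: k^(1−α) = s / (n + g + δ).
k^0.75 = 0.25 / (0.016 + 0.025 + 0.076) = 0.25 / 0.117 = 2.1368
k* = 2.1368^(1/0.75) ≈ 2.7522

k* = 2.75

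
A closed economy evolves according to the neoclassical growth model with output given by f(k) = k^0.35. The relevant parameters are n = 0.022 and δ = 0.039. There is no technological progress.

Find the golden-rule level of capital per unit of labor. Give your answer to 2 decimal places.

The golden rule sets f'(k) = n + δ, i.e. α·k^(α−1) = n + δ.
So k^(1−α) = α / (n + δ) = 0.35 / 0.061 = 5.7377.
k_gold = 5.7377^(1/0.65) ≈ 14.6990

k_gold ≈ 14.70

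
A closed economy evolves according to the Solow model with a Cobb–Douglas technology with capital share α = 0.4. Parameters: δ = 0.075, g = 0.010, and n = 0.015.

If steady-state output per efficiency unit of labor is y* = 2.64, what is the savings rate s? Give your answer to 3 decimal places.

s ≈ 0.429

Steady state requires s·f(k) = (n + g + δ)·k, i.e. s·k^α = (n + g + δ)·k.
Since y* = [s/(n + g + δ)]^(α/(1−α)), we have s/(n + g + δ) = (y*)^((1−α)/α) = 2.64^1.5 = 4.2895.
Therefore s = 4.2895 × (n + g + δ) = 4.2895 × 0.100 = 0.4290.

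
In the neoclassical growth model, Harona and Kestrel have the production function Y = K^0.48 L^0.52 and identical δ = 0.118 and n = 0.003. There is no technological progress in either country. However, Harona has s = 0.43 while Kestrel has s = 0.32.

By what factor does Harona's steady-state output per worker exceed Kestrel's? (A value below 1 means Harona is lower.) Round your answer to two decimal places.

Steady-state y* = [s/(n + δ)]^(α/(1−α)), so the ratio is [ (s_H/(n + δ)_H) / (s_K/(n + δ)_K) ]^0.9231.
s_H/(n + δ)_H = 0.43/0.121 = 3.5537; s_K/(n + δ)_K = 0.32/0.121 = 2.6446.
Ratio = (3.5537/2.6446)^0.9231 = 1.3438^0.9231 ≈ 1.3136

ratio ≈ 1.31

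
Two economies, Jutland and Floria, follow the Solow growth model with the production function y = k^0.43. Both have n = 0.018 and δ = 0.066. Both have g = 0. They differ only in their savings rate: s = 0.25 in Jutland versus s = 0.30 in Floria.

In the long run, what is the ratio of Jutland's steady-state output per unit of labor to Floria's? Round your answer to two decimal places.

ratio ≈ 0.87

Steady-state y* = [s/(n + δ)]^(α/(1−α)), so the ratio is [ (s_J/(n + δ)_J) / (s_F/(n + δ)_F) ]^0.7544.
s_J/(n + δ)_J = 0.25/0.084 = 2.9762; s_F/(n + δ)_F = 0.30/0.084 = 3.5714.
Ratio = (2.9762/3.5714)^0.7544 = 0.8333^0.7544 ≈ 0.8715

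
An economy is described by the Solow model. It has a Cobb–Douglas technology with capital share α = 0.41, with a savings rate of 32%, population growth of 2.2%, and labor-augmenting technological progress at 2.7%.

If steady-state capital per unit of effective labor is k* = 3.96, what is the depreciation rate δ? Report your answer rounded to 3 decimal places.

At the steady state, Δk = 0, so s·k^α = (n + g + δ)·k.
So s / (n + g + δ) = (k*)^(1−α) = 3.96^0.59 = 2.2524.
Therefore n + g + δ = s / 2.2524 = 0.32 / 2.2524 = 0.1421, so δ = 0.1421 − 0.049 = 0.0931.

δ ≈ 0.093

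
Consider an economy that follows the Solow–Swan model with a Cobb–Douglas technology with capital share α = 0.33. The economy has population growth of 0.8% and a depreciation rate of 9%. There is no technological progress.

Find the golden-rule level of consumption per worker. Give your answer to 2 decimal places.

c_gold ≈ 1.22

At the golden rule, f'(k) = n + δ, so α·k^(α−1) = n + δ and k_gold = (α/(n + δ))^(1/(1−α)).
k_gold = (0.33/0.098)^(1/0.67) = 3.3673^1.4925 ≈ 6.1231
c_gold = f(k_gold) − (n + δ)·k_gold = 1.8184 − 0.098×6.1231 ≈ 1.2183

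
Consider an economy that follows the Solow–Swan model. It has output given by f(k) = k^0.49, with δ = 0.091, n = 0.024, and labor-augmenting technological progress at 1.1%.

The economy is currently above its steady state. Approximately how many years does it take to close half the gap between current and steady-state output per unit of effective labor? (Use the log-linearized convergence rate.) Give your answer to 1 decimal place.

Near the steady state the convergence rate is λ = (1 − α)(n + g + δ).
λ = (1 − 0.49) × 0.126 = 0.51 × 0.126 = 0.06426
Half-life = ln 2 / λ = 0.6931 / 0.06426 ≈ 10.79 years

about 10.8 years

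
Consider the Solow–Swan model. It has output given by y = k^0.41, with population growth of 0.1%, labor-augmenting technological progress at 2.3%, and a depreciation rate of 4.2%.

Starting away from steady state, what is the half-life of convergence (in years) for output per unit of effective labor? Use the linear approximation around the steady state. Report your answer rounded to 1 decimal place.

about 17.8 years

Near the steady state the convergence rate is λ = (1 − α)(n + g + δ).
λ = (1 − 0.41) × 0.066 = 0.59 × 0.066 = 0.03894
Half-life = ln 2 / λ = 0.6931 / 0.03894 ≈ 17.80 years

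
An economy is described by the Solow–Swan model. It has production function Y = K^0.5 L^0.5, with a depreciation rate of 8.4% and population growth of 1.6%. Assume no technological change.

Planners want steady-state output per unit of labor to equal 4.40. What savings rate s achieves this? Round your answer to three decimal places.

In steady state, investment equals break-even investment: s·k^α = (n + δ)·k.
Since y* = [s/(n + δ)]^(α/(1−α)), we have s/(n + δ) = (y*)^((1−α)/α) = 4.40^1 = 4.4000.
Therefore s = 4.4000 × (n + δ) = 4.4000 × 0.100 = 0.4400.

s ≈ 0.440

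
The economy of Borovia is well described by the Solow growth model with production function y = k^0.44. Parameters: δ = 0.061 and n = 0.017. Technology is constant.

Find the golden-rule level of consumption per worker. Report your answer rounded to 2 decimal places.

c_gold ≈ 2.18

At the golden rule, f'(k) = n + δ, so α·k^(α−1) = n + δ and k_gold = (α/(n + δ))^(1/(1−α)).
k_gold = (0.44/0.078)^(1/0.56) = 5.6410^1.7857 ≈ 21.9632
c_gold = f(k_gold) − (n + δ)·k_gold = 3.8936 − 0.078×21.9632 ≈ 2.1805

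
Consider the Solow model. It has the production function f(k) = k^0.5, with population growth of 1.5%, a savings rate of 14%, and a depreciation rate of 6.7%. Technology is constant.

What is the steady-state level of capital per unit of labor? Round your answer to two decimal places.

k* = 2.91

Steady state requires s·f(k) = (n + δ)·k, i.e. s·k^α = (n + δ)·k.
Dividing both sides by k: k^(1−α) = s / (n + δ).
k^0.5 = 0.14 / (0.015 + 0.067) = 0.14 / 0.082 = 1.7073
k* = 1.7073^(1/0.5) ≈ 2.9149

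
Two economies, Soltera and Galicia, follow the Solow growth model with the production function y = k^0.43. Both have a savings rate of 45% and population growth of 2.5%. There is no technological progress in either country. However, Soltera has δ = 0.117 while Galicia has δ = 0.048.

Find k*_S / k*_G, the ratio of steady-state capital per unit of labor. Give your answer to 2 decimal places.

Steady-state k* = [s/(n + δ)]^(1/(1−α)), so the ratio is [ (s_S/(n + δ)_S) / (s_G/(n + δ)_G) ]^1.7544.
s_S/(n + δ)_S = 0.45/0.142 = 3.1690; s_G/(n + δ)_G = 0.45/0.073 = 6.1644.
Ratio = (3.1690/6.1644)^1.7544 = 0.5141^1.7544 ≈ 0.3112

k*_S / k*_G ≈ 0.31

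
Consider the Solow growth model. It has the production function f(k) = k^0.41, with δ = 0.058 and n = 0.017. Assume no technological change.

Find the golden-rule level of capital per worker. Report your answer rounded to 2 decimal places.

The golden rule sets f'(k) = n + δ, i.e. α·k^(α−1) = n + δ.
So k^(1−α) = α / (n + δ) = 0.41 / 0.075 = 5.4667.
k_gold = 5.4667^(1/0.59) ≈ 17.7984

k_gold ≈ 17.80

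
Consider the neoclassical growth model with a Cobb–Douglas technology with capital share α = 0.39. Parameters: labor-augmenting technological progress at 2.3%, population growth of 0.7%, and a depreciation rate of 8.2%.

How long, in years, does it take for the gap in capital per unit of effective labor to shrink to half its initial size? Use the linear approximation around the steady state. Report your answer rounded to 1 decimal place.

t_½ ≈ 10.1 years

Near the steady state the convergence rate is λ = (1 − α)(n + g + δ).
λ = (1 − 0.39) × 0.112 = 0.61 × 0.112 = 0.06832
Half-life = ln 2 / λ = 0.6931 / 0.06832 ≈ 10.14 years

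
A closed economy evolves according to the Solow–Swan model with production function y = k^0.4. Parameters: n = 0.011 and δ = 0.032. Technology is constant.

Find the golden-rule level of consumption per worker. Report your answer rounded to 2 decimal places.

At the golden rule, f'(k) = n + δ, so α·k^(α−1) = n + δ and k_gold = (α/(n + δ))^(1/(1−α)).
k_gold = (0.4/0.043)^(1/0.6) = 9.3023^1.6667 ≈ 41.1481
c_gold = f(k_gold) − (n + δ)·k_gold = 4.4232 − 0.043×41.1481 ≈ 2.6538

c_gold ≈ 2.65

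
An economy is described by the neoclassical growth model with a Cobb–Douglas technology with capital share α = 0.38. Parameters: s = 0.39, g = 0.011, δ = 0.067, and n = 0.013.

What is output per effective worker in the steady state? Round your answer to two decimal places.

y* = 2.44

At the steady state, Δk = 0, so s·k^α = (n + g + δ)·k.
Dividing both sides by k: k^(1−α) = s / (n + g + δ).
k^0.62 = 0.39 / (0.013 + 0.011 + 0.067) = 0.39 / 0.091 = 4.2857
k* = 4.2857^(1/0.62) ≈ 10.4566
y* = (k*)^α = 10.4566^0.38 ≈ 2.4399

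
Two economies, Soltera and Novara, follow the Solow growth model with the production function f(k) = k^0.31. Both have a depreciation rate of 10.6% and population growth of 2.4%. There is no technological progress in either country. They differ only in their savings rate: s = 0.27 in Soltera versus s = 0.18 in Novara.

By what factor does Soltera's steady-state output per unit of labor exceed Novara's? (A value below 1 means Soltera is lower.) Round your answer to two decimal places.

y*_S / y*_N ≈ 1.20

Steady-state y* = [s/(n + δ)]^(α/(1−α)), so the ratio is [ (s_S/(n + δ)_S) / (s_N/(n + δ)_N) ]^0.4493.
s_S/(n + δ)_S = 0.27/0.130 = 2.0769; s_N/(n + δ)_N = 0.18/0.130 = 1.3846.
Ratio = (2.0769/1.3846)^0.4493 = 1.5000^0.4493 ≈ 1.1998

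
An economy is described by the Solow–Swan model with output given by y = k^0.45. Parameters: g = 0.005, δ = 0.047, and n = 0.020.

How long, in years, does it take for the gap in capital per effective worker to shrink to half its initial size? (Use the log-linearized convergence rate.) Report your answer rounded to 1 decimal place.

half-life ≈ 17.5 years

Near the steady state the convergence rate is λ = (1 − α)(n + g + δ).
λ = (1 − 0.45) × 0.072 = 0.55 × 0.072 = 0.0396
Half-life = ln 2 / λ = 0.6931 / 0.0396 ≈ 17.50 years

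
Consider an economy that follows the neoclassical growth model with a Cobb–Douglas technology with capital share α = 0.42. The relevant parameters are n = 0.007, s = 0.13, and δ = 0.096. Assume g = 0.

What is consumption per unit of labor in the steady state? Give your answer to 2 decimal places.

At the steady state, Δk = 0, so s·k^α = (n + δ)·k.
Rearranging, k^(1−α) = s / (n + δ).
k^0.58 = 0.13 / (0.007 + 0.096) = 0.13 / 0.103 = 1.2621
k* = 1.2621^(1/0.58) ≈ 1.4938
y* = (k*)^α = 1.4938^0.42 ≈ 1.1836
c* = (1 − s)·y* = (1 − 0.13) × 1.1836 ≈ 1.0297

c* = 1.03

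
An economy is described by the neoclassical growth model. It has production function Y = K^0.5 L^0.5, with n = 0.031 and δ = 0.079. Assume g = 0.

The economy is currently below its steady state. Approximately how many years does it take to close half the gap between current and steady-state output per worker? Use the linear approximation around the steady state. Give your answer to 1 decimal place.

half-life ≈ 12.6 years

Near the steady state the convergence rate is λ = (1 − α)(n + δ).
λ = (1 − 0.5) × 0.110 = 0.5 × 0.110 = 0.0550
Half-life = ln 2 / λ = 0.6931 / 0.0550 ≈ 12.60 years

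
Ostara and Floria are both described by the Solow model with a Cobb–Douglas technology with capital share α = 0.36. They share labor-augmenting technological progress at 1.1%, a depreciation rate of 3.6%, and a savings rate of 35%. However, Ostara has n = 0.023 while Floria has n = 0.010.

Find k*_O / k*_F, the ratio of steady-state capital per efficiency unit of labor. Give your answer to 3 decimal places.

Steady-state k* = [s/(n + g + δ)]^(1/(1−α)), so the ratio is [ (s_O/(n + g + δ)_O) / (s_F/(n + g + δ)_F) ]^1.5625.
s_O/(n + g + δ)_O = 0.35/0.070 = 5.0000; s_F/(n + g + δ)_F = 0.35/0.057 = 6.1404.
Ratio = (5.0000/6.1404)^1.5625 = 0.8143^1.5625 ≈ 0.7254

ratio ≈ 0.725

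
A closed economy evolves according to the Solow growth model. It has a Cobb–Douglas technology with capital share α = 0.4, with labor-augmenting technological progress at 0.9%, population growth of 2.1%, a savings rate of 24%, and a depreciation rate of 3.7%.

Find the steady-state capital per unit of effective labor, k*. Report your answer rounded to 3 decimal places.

k* = 8.386

In steady state, investment equals break-even investment: s·k^α = (n + g + δ)·k.
Dividing both sides by k: k^(1−α) = s / (n + g + δ).
k^0.6 = 0.24 / (0.021 + 0.009 + 0.037) = 0.24 / 0.067 = 3.5821
k* = 3.5821^(1/0.6) ≈ 8.3862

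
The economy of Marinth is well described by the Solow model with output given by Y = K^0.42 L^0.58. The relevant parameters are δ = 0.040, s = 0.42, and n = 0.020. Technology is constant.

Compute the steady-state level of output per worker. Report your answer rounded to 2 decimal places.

y* = 4.09

At the steady state, Δk = 0, so s·k^α = (n + δ)·k.
Dividing both sides by k: k^(1−α) = s / (n + δ).
k^0.58 = 0.42 / (0.020 + 0.040) = 0.42 / 0.060 = 7.0000
k* = 7.0000^(1/0.58) ≈ 28.6461
y* = (k*)^α = 28.6461^0.42 ≈ 4.0923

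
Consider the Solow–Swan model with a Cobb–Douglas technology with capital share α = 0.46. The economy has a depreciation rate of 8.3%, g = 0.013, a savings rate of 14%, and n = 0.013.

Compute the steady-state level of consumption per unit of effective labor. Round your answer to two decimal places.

c* ≈ 1.06

Steady state requires s·f(k) = (n + g + δ)·k, i.e. s·k^α = (n + g + δ)·k.
Rearranging, k^(1−α) = s / (n + g + δ).
k^0.54 = 0.14 / (0.013 + 0.013 + 0.083) = 0.14 / 0.109 = 1.2844
k* = 1.2844^(1/0.54) ≈ 1.5896
y* = (k*)^α = 1.5896^0.46 ≈ 1.2376
c* = (1 − s)·y* = (1 − 0.14) × 1.2376 ≈ 1.0643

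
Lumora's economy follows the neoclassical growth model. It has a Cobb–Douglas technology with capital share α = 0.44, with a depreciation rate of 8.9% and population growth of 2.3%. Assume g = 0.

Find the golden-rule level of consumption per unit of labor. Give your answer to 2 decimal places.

c_gold ≈ 1.64

At the golden rule, f'(k) = n + δ, so α·k^(α−1) = n + δ and k_gold = (α/(n + δ))^(1/(1−α)).
k_gold = (0.44/0.112)^(1/0.56) = 3.9286^1.7857 ≈ 11.5115
c_gold = f(k_gold) − (n + δ)·k_gold = 2.9302 − 0.112×11.5115 ≈ 1.6409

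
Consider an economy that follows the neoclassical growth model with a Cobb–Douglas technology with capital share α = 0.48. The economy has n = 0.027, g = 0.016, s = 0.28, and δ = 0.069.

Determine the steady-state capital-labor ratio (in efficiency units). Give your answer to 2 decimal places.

Steady state requires s·f(k) = (n + g + δ)·k, i.e. s·k^α = (n + g + δ)·k.
Dividing both sides by k: k^(1−α) = s / (n + g + δ).
k^0.52 = 0.28 / (0.027 + 0.016 + 0.069) = 0.28 / 0.112 = 2.5000
k* = 2.5000^(1/0.52) ≈ 5.8246

k* = 5.82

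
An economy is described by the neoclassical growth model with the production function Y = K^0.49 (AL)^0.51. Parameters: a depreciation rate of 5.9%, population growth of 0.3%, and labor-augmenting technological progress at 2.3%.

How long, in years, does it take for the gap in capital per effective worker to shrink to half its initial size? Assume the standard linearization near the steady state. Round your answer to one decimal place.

Near the steady state the convergence rate is λ = (1 − α)(n + g + δ).
λ = (1 − 0.49) × 0.085 = 0.51 × 0.085 = 0.04335
Half-life = ln 2 / λ = 0.6931 / 0.04335 ≈ 15.99 years

about 16.0 years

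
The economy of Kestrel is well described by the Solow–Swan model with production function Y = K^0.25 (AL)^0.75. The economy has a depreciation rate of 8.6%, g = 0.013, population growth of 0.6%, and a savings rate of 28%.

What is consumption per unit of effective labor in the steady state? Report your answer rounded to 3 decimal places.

c* ≈ 0.998

At the steady state, Δk = 0, so s·k^α = (n + g + δ)·k.
Rearranging, k^(1−α) = s / (n + g + δ).
k^0.75 = 0.28 / (0.006 + 0.013 + 0.086) = 0.28 / 0.105 = 2.6667
k* = 2.6667^(1/0.75) ≈ 3.6980
y* = (k*)^α = 3.6980^0.25 ≈ 1.3867
c* = (1 − s)·y* = (1 − 0.28) × 1.3867 ≈ 0.9984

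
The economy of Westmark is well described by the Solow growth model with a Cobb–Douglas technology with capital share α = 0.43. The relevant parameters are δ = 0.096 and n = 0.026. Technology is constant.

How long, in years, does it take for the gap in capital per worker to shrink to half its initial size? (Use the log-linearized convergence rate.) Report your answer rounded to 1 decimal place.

half-life ≈ 10.0 years

Near the steady state the convergence rate is λ = (1 − α)(n + δ).
λ = (1 − 0.43) × 0.122 = 0.57 × 0.122 = 0.06954
Half-life = ln 2 / λ = 0.6931 / 0.06954 ≈ 9.97 years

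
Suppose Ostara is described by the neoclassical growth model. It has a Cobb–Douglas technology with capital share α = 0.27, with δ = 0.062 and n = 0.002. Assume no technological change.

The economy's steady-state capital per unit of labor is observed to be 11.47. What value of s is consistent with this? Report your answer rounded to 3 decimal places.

s ≈ 0.380

At the steady state, Δk = 0, so s·k^α = (n + δ)·k.
So s / (n + δ) = (k*)^(1−α) = 11.47^0.73 = 5.9358.
Therefore s = 5.9358 × (n + δ) = 5.9358 × 0.064 = 0.3799.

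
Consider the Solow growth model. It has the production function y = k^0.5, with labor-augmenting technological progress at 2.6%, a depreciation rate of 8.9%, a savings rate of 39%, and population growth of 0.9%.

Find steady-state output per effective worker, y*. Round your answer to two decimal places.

y* ≈ 3.15

In steady state, investment equals break-even investment: s·k^α = (n + g + δ)·k.
Dividing both sides by k: k^(1−α) = s / (n + g + δ).
k^0.5 = 0.39 / (0.009 + 0.026 + 0.089) = 0.39 / 0.124 = 3.1452
k* = 3.1452^(1/0.5) ≈ 9.8923
y* = (k*)^α = 9.8923^0.5 ≈ 3.1452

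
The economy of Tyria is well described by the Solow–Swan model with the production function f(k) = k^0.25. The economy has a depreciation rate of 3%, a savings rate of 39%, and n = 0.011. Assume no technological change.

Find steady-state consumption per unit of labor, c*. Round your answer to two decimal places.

c* = 1.29

Steady state requires s·f(k) = (n + δ)·k, i.e. s·k^α = (n + δ)·k.
Dividing both sides by k: k^(1−α) = s / (n + δ).
k^0.75 = 0.39 / (0.011 + 0.030) = 0.39 / 0.041 = 9.5122
k* = 9.5122^(1/0.75) ≈ 20.1546
y* = (k*)^α = 20.1546^0.25 ≈ 2.1188
c* = (1 − s)·y* = (1 − 0.39) × 2.1188 ≈ 1.2925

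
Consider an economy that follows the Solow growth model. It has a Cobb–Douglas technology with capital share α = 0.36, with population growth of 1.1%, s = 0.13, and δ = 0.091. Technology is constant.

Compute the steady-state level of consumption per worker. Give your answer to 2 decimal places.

c* ≈ 1.00

In steady state, investment equals break-even investment: s·k^α = (n + δ)·k.
Dividing both sides by k: k^(1−α) = s / (n + δ).
k^0.64 = 0.13 / (0.011 + 0.091) = 0.13 / 0.102 = 1.2745
k* = 1.2745^(1/0.64) ≈ 1.4608
y* = (k*)^α = 1.4608^0.36 ≈ 1.1462
c* = (1 − s)·y* = (1 − 0.13) × 1.1462 ≈ 0.9972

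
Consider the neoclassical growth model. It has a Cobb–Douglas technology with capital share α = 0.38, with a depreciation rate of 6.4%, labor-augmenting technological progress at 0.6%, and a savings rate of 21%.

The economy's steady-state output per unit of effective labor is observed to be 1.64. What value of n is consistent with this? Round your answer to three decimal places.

n ≈ 0.024

Steady state requires s·f(k) = (n + g + δ)·k, i.e. s·k^α = (n + g + δ)·k.
Since y* = [s/(n + g + δ)]^(α/(1−α)), we have s/(n + g + δ) = (y*)^((1−α)/α) = 1.64^1.6316 = 2.2415.
Therefore n + g + δ = s / 2.2415 = 0.21 / 2.2415 = 0.0937, so n = 0.0937 − 0.070 = 0.0237.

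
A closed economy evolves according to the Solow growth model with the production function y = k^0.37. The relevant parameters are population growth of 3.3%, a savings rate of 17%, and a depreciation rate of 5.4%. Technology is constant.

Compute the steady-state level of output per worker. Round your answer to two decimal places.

At the steady state, Δk = 0, so s·k^α = (n + δ)·k.
Dividing both sides by k: k^(1−α) = s / (n + δ).
k^0.63 = 0.17 / (0.033 + 0.054) = 0.17 / 0.087 = 1.9540
k* = 1.9540^(1/0.63) ≈ 2.8959
y* = (k*)^α = 2.8959^0.37 ≈ 1.4820

y* ≈ 1.48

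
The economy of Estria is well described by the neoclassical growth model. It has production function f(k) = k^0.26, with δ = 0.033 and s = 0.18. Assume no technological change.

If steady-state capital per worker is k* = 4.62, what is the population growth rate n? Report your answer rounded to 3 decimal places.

n ≈ 0.025

Steady state requires s·f(k) = (n + δ)·k, i.e. s·k^α = (n + δ)·k.
So s / (n + δ) = (k*)^(1−α) = 4.62^0.74 = 3.1034.
Therefore n + δ = s / 3.1034 = 0.18 / 3.1034 = 0.0580, so n = 0.0580 − 0.033 = 0.0250.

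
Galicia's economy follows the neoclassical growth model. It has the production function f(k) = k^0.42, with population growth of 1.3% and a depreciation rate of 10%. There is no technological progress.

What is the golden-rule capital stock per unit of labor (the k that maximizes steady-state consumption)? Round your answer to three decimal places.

k_gold ≈ 9.617

The golden rule sets f'(k) = n + δ, i.e. α·k^(α−1) = n + δ.
So k^(1−α) = α / (n + δ) = 0.42 / 0.113 = 3.7168.
k_gold = 3.7168^(1/0.58) ≈ 9.6172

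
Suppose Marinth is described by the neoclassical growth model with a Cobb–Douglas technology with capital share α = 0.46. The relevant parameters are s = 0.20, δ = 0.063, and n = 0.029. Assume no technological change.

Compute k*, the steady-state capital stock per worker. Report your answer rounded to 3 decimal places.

k* ≈ 4.212

At the steady state, Δk = 0, so s·k^α = (n + δ)·k.
Dividing both sides by k: k^(1−α) = s / (n + δ).
k^0.54 = 0.20 / (0.029 + 0.063) = 0.20 / 0.092 = 2.1739
k* = 2.1739^(1/0.54) ≈ 4.2123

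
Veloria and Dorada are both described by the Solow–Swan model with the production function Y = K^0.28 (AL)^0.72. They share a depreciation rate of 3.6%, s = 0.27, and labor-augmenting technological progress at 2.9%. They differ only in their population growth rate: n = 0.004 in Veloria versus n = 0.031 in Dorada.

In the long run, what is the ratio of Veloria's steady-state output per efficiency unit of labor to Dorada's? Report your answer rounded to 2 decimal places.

ratio ≈ 1.14

Steady-state y* = [s/(n + g + δ)]^(α/(1−α)), so the ratio is [ (s_V/(n + g + δ)_V) / (s_D/(n + g + δ)_D) ]^0.3889.
s_V/(n + g + δ)_V = 0.27/0.069 = 3.9130; s_D/(n + g + δ)_D = 0.27/0.096 = 2.8125.
Ratio = (3.9130/2.8125)^0.3889 = 1.3913^0.3889 ≈ 1.1370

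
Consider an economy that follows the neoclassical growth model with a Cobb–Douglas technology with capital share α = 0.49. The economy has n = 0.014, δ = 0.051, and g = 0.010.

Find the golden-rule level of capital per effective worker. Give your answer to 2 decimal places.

The golden rule sets f'(k) = n + g + δ, i.e. α·k^(α−1) = n + g + δ.
So k^(1−α) = α / (n + g + δ) = 0.49 / 0.075 = 6.5333.
k_gold = 6.5333^(1/0.51) ≈ 39.6551

k_gold ≈ 39.66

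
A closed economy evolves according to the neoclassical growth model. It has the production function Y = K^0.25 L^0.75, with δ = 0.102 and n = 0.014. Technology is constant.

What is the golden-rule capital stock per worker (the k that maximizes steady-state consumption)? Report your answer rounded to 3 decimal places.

The golden rule sets f'(k) = n + δ, i.e. α·k^(α−1) = n + δ.
So k^(1−α) = α / (n + δ) = 0.25 / 0.116 = 2.1552.
k_gold = 2.1552^(1/0.75) ≈ 2.7839

k_gold ≈ 2.784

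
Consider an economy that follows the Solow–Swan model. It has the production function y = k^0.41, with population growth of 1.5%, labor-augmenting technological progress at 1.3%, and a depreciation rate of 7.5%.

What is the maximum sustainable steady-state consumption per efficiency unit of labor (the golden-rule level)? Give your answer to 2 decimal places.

c_gold ≈ 1.54

At the golden rule, f'(k) = n + g + δ, so α·k^(α−1) = n + g + δ and k_gold = (α/(n + g + δ))^(1/(1−α)).
k_gold = (0.41/0.103)^(1/0.59) = 3.9806^1.6949 ≈ 10.3957
c_gold = f(k_gold) − (n + g + δ)·k_gold = 2.6116 − 0.103×10.3957 ≈ 1.5408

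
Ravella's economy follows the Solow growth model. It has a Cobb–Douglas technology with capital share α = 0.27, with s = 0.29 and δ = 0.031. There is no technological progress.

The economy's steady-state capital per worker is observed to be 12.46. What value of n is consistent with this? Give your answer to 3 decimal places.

n ≈ 0.015

At the steady state, Δk = 0, so s·k^α = (n + δ)·k.
So s / (n + δ) = (k*)^(1−α) = 12.46^0.73 = 6.3056.
Therefore n + δ = s / 6.3056 = 0.29 / 6.3056 = 0.0460, so n = 0.0460 − 0.031 = 0.0150.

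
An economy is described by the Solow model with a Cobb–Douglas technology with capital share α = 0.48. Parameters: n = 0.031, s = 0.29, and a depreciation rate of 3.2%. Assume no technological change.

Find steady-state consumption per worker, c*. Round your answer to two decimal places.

c* ≈ 2.91

In steady state, investment equals break-even investment: s·k^α = (n + δ)·k.
Rearranging, k^(1−α) = s / (n + δ).
k^0.52 = 0.29 / (0.031 + 0.032) = 0.29 / 0.063 = 4.6032
k* = 4.6032^(1/0.52) ≈ 18.8415
y* = (k*)^α = 18.8415^0.48 ≈ 4.0931
c* = (1 − s)·y* = (1 − 0.29) × 4.0931 ≈ 2.9061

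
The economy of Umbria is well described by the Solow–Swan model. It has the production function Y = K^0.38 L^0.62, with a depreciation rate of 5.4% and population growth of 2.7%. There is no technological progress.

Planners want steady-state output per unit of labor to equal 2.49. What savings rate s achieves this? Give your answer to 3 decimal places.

In steady state, investment equals break-even investment: s·k^α = (n + δ)·k.
Since y* = [s/(n + δ)]^(α/(1−α)), we have s/(n + δ) = (y*)^((1−α)/α) = 2.49^1.6316 = 4.4304.
Therefore s = 4.4304 × (n + δ) = 4.4304 × 0.081 = 0.3589.

s ≈ 0.359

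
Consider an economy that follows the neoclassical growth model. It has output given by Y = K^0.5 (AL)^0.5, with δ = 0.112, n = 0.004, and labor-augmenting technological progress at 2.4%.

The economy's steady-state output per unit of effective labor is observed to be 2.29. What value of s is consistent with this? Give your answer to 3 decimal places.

At the steady state, Δk = 0, so s·k^α = (n + g + δ)·k.
Since y* = [s/(n + g + δ)]^(α/(1−α)), we have s/(n + g + δ) = (y*)^((1−α)/α) = 2.29^1 = 2.2900.
Therefore s = 2.2900 × (n + g + δ) = 2.2900 × 0.140 = 0.3206.

s ≈ 0.321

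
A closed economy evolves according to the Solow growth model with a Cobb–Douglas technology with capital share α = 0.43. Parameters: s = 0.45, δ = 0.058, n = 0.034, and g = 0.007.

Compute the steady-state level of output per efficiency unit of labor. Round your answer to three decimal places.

y* = 3.134

In steady state, investment equals break-even investment: s·k^α = (n + g + δ)·k.
Dividing both sides by k: k^(1−α) = s / (n + g + δ).
k^0.57 = 0.45 / (0.034 + 0.007 + 0.058) = 0.45 / 0.099 = 4.5455
k* = 4.5455^(1/0.57) ≈ 14.2447
y* = (k*)^α = 14.2447^0.43 ≈ 3.1338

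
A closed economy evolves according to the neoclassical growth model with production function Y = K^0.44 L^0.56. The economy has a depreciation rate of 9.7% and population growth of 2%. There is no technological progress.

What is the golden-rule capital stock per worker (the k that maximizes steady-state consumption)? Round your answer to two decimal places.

k_gold ≈ 10.65

The golden rule sets f'(k) = n + δ, i.e. α·k^(α−1) = n + δ.
So k^(1−α) = α / (n + δ) = 0.44 / 0.117 = 3.7607.
k_gold = 3.7607^(1/0.56) ≈ 10.6479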